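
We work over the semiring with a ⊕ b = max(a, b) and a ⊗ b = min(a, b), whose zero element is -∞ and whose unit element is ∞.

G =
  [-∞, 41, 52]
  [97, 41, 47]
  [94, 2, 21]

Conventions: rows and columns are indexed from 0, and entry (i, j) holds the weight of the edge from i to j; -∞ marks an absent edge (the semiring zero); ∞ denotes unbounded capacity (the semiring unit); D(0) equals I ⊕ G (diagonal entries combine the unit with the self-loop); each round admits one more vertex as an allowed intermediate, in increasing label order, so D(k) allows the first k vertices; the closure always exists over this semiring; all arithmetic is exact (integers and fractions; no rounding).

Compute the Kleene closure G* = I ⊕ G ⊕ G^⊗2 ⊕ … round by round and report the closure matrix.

D(0):
  [∞, 41, 52]
  [97, ∞, 47]
  [94, 2, ∞]
D(1):
  [∞, 41, 52]
  [97, ∞, 52]
  [94, 41, ∞]
D(2):
  [∞, 41, 52]
  [97, ∞, 52]
  [94, 41, ∞]
D(3):
  [∞, 41, 52]
  [97, ∞, 52]
  [94, 41, ∞]
Answer: G* = [[∞, 41, 52], [97, ∞, 52], [94, 41, ∞]]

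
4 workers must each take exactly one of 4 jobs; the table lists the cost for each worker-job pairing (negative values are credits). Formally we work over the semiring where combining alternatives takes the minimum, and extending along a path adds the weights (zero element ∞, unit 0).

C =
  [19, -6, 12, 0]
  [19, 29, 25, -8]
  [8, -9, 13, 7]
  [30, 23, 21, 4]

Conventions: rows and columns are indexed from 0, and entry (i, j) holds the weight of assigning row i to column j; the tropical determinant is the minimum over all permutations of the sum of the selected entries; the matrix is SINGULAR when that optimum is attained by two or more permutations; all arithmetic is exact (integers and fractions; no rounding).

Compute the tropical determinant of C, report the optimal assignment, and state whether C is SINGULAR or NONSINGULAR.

σ = (0, 1, 2, 3): 19 + 29 + 13 + 4 = 65
σ = (0, 1, 3, 2): 19 + 29 + 7 + 21 = 76
σ = (0, 2, 1, 3): 19 + 25 + (-9) + 4 = 39
σ = (0, 2, 3, 1): 19 + 25 + 7 + 23 = 74
σ = (0, 3, 1, 2): 19 + (-8) + (-9) + 21 = 23
σ = (0, 3, 2, 1): 19 + (-8) + 13 + 23 = 47
σ = (1, 0, 2, 3): (-6) + 19 + 13 + 4 = 30
σ = (1, 0, 3, 2): (-6) + 19 + 7 + 21 = 41
σ = (1, 2, 0, 3): (-6) + 25 + 8 + 4 = 31
σ = (1, 2, 3, 0): (-6) + 25 + 7 + 30 = 56
σ = (1, 3, 0, 2): (-6) + (-8) + 8 + 21 = 15
σ = (1, 3, 2, 0): (-6) + (-8) + 13 + 30 = 29
σ = (2, 0, 1, 3): 12 + 19 + (-9) + 4 = 26
σ = (2, 0, 3, 1): 12 + 19 + 7 + 23 = 61
σ = (2, 1, 0, 3): 12 + 29 + 8 + 4 = 53
σ = (2, 1, 3, 0): 12 + 29 + 7 + 30 = 78
σ = (2, 3, 0, 1): 12 + (-8) + 8 + 23 = 35
σ = (2, 3, 1, 0): 12 + (-8) + (-9) + 30 = 25
σ = (3, 0, 1, 2): 0 + 19 + (-9) + 21 = 31
σ = (3, 0, 2, 1): 0 + 19 + 13 + 23 = 55
σ = (3, 1, 0, 2): 0 + 29 + 8 + 21 = 58
σ = (3, 1, 2, 0): 0 + 29 + 13 + 30 = 72
σ = (3, 2, 0, 1): 0 + 25 + 8 + 23 = 56
σ = (3, 2, 1, 0): 0 + 25 + (-9) + 30 = 46
Optimal value attained by: σ = (1, 3, 0, 2).
Answer: det⊕(C) = 15; verdict: NONSINGULAR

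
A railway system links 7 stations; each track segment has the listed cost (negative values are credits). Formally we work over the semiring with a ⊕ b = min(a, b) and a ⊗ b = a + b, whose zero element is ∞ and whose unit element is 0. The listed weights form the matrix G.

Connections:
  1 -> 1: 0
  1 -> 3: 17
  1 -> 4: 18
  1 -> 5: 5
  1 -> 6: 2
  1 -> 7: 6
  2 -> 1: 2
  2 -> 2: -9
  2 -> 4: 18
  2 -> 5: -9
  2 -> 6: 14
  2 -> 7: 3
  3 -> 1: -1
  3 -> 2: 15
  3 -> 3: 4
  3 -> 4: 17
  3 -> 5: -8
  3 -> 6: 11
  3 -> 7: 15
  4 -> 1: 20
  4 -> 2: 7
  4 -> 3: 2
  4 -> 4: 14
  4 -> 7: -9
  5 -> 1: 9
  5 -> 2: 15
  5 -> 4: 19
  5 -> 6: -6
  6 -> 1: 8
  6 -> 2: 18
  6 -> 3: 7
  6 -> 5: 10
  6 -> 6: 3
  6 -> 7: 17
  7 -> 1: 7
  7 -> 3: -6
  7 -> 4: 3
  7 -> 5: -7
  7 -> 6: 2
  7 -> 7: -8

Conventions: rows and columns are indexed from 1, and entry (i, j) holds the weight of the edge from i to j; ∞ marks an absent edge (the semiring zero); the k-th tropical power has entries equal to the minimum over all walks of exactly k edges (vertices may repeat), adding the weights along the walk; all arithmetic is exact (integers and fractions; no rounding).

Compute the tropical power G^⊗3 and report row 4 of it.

G^⊗2:
  [0, 20, 0, 9, -1, -1, -2]
  [-7, -18, -3, 6, -18, -15, -6]
  [-1, 6, 8, 11, -4, -14, 5]
  [-2, -2, -15, -6, -16, -7, -17]
  [2, 6, 1, 27, 4, -3, 10]
  [6, 9, 10, 20, -1, 4, 9]
  [-7, 8, -14, -5, -15, -13, -16]
G^⊗3:
  [-1, 11, -8, 1, -9, -7, -10]
  [-16, -27, -12, -3, -27, -24, -15]
  [-6, -3, -7, 8, -4, -11, -3]
  [-16, -11, -23, -14, -24, -22, -25]
  [0, -3, 4, 13, -7, -2, 2]
  [6, 0, 3, 12, 0, -7, 1]
  [-15, -1, -22, -13, -23, -21, -24]
Answer: row 4 of G^⊗3 = [-16, -11, -23, -14, -24, -22, -25]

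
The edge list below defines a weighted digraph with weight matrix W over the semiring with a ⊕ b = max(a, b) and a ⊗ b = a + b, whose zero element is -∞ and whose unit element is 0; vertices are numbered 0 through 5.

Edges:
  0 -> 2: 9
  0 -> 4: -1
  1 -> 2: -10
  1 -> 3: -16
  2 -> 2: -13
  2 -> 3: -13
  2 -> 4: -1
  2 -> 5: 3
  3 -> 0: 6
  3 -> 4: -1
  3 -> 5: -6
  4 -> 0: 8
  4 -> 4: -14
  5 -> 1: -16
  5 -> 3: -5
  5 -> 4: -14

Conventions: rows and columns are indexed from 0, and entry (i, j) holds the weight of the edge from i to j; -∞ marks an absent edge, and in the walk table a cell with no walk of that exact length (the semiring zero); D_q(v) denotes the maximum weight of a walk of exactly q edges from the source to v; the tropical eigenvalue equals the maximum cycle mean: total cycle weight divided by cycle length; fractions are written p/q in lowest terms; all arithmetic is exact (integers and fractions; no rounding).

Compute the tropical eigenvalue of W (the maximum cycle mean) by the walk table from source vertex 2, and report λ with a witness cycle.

q=0: [-∞, -∞, 0, -∞, -∞, -∞]
q=1: [-∞, -∞, -13, -13, -1, 3]
q=2: [7, -13, -26, -2, -11, -10]
q=3: [4, -26, 16, -15, 6, -8]
q=4: [14, -24, 13, 3, 15, 19]
q=5: [23, 3, 23, 14, 13, 16]
q=6: [21, 0, 32, 11, 22, 26]
Optimal cycle mean attained by: cycle 0->2->4->0, total 9 + (-1) + 8, length 3.
Answer: λ = 16/3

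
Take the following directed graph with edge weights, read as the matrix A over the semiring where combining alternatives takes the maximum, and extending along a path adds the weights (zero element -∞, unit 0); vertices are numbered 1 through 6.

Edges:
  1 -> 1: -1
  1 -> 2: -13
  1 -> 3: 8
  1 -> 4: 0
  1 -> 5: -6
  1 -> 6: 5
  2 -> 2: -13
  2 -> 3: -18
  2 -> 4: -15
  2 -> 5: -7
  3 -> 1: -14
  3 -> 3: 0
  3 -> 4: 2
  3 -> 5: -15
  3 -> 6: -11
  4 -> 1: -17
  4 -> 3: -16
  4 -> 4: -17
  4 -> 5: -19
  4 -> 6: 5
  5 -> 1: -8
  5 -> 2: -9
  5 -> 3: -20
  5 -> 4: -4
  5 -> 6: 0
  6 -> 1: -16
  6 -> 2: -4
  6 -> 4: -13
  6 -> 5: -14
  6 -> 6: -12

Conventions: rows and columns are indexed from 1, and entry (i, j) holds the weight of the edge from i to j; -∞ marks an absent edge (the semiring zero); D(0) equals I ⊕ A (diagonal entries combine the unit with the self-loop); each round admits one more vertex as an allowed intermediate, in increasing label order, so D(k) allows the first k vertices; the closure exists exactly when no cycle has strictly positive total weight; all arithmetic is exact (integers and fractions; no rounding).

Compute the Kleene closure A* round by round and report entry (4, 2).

D(0):
  [0, -13, 8, 0, -6, 5]
  [-∞, 0, -18, -15, -7, -∞]
  [-14, -∞, 0, 2, -15, -11]
  [-17, -∞, -16, 0, -19, 5]
  [-8, -9, -20, -4, 0, 0]
  [-16, -4, -∞, -13, -14, 0]
D(1):
  [0, -13, 8, 0, -6, 5]
  [-∞, 0, -18, -15, -7, -∞]
  [-14, -27, 0, 2, -15, -9]
  [-17, -30, -9, 0, -19, 5]
  [-8, -9, 0, -4, 0, 0]
  [-16, -4, -8, -13, -14, 0]
D(2):
  [0, -13, 8, 0, -6, 5]
  [-∞, 0, -18, -15, -7, -∞]
  [-14, -27, 0, 2, -15, -9]
  [-17, -30, -9, 0, -19, 5]
  [-8, -9, 0, -4, 0, 0]
  [-16, -4, -8, -13, -11, 0]
D(3):
  [0, -13, 8, 10, -6, 5]
  [-32, 0, -18, -15, -7, -27]
  [-14, -27, 0, 2, -15, -9]
  [-17, -30, -9, 0, -19, 5]
  [-8, -9, 0, 2, 0, 0]
  [-16, -4, -8, -6, -11, 0]
D(4):
  [0, -13, 8, 10, -6, 15]
  [-32, 0, -18, -15, -7, -10]
  [-14, -27, 0, 2, -15, 7]
  [-17, -30, -9, 0, -19, 5]
  [-8, -9, 0, 2, 0, 7]
  [-16, -4, -8, -6, -11, 0]
D(5):
  [0, -13, 8, 10, -6, 15]
  [-15, 0, -7, -5, -7, 0]
  [-14, -24, 0, 2, -15, 7]
  [-17, -28, -9, 0, -19, 5]
  [-8, -9, 0, 2, 0, 7]
  [-16, -4, -8, -6, -11, 0]
D(6):
  [0, 11, 8, 10, 4, 15]
  [-15, 0, -7, -5, -7, 0]
  [-9, 3, 0, 2, -4, 7]
  [-11, 1, -3, 0, -6, 5]
  [-8, 3, 0, 2, 0, 7]
  [-16, -4, -8, -6, -11, 0]
Answer: A*[4][2] = 1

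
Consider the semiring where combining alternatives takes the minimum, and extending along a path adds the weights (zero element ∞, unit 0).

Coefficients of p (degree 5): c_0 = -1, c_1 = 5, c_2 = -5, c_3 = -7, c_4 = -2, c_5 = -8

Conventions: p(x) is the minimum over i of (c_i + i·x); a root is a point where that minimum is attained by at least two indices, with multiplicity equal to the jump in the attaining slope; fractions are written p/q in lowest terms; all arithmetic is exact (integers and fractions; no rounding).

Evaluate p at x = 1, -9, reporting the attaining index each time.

p(1) = min(-1+0·1=-1, 5+1·1=6, -5+2·1=-3, -7+3·1=-4, -2+4·1=2, -8+5·1=-3) = -4 (attained by i=3)
p(-9) = min(-1+0·(-9)=-1, 5+1·(-9)=-4, -5+2·(-9)=-23, -7+3·(-9)=-34, -2+4·(-9)=-38, -8+5·(-9)=-53) = -53 (attained by i=5)
Answer: p(1) = -4; p(-9) = -53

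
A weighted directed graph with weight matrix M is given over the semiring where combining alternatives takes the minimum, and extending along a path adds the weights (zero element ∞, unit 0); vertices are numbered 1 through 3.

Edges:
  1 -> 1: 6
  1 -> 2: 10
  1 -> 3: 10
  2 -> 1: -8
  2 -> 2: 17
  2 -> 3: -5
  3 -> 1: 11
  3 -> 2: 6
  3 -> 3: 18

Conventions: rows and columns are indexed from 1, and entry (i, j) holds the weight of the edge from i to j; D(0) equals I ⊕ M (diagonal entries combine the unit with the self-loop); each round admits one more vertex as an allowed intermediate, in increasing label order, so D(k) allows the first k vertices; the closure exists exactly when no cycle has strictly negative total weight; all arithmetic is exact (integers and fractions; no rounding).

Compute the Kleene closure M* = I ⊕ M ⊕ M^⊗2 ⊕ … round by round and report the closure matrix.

D(0):
  [0, 10, 10]
  [-8, 0, -5]
  [11, 6, 0]
D(1):
  [0, 10, 10]
  [-8, 0, -5]
  [11, 6, 0]
D(2):
  [0, 10, 5]
  [-8, 0, -5]
  [-2, 6, 0]
D(3):
  [0, 10, 5]
  [-8, 0, -5]
  [-2, 6, 0]
Answer: M* = [[0, 10, 5], [-8, 0, -5], [-2, 6, 0]]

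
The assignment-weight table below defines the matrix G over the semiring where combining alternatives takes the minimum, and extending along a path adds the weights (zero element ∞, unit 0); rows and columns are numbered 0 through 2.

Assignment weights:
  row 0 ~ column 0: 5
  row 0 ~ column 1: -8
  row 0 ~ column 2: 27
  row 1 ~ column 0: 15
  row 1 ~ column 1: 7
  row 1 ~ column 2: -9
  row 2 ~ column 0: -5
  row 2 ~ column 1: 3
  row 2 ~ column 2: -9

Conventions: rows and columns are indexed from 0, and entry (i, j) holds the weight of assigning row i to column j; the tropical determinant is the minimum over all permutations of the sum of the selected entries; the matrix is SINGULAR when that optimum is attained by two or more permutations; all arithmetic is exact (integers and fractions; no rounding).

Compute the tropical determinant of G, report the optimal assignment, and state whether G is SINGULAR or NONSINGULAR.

σ = (0, 1, 2): 5 + 7 + (-9) = 3
σ = (0, 2, 1): 5 + (-9) + 3 = -1
σ = (1, 0, 2): (-8) + 15 + (-9) = -2
σ = (1, 2, 0): (-8) + (-9) + (-5) = -22
σ = (2, 0, 1): 27 + 15 + 3 = 45
σ = (2, 1, 0): 27 + 7 + (-5) = 29
Optimal value attained by: σ = (1, 2, 0).
Answer: det⊕(G) = -22; verdict: NONSINGULAR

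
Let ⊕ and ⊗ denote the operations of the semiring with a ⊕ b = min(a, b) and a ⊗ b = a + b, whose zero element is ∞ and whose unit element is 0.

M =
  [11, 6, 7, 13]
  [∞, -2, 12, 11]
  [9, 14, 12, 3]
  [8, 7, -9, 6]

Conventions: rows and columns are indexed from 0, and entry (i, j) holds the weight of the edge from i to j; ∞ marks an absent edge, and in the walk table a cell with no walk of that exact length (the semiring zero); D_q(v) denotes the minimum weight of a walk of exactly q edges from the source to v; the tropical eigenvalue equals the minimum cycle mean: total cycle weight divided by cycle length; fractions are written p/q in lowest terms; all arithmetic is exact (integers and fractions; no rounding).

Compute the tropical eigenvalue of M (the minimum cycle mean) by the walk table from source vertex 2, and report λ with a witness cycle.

q=0: [∞, ∞, 0, ∞]
q=1: [9, 14, 12, 3]
q=2: [11, 10, -6, 9]
q=3: [3, 8, 0, -3]
q=4: [5, 4, -12, 3]
Optimal cycle mean attained by: cycle 2->3->2, total 3 + (-9), length 2.
Answer: λ = -3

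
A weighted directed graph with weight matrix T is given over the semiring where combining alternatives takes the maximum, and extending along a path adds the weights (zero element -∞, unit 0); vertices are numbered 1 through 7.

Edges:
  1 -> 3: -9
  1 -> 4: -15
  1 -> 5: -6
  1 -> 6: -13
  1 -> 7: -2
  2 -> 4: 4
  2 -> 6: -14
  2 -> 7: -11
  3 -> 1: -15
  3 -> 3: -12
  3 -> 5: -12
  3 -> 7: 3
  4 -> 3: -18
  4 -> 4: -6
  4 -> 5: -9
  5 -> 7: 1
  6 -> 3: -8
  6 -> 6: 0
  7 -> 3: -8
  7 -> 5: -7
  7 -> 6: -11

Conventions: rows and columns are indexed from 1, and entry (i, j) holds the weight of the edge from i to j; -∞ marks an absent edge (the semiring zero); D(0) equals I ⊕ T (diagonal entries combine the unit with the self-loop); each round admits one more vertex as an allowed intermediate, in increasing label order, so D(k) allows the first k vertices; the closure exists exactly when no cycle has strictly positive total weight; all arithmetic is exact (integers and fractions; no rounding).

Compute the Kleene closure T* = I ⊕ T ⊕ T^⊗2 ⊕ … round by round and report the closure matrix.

D(0):
  [0, -∞, -9, -15, -6, -13, -2]
  [-∞, 0, -∞, 4, -∞, -14, -11]
  [-15, -∞, 0, -∞, -12, -∞, 3]
  [-∞, -∞, -18, 0, -9, -∞, -∞]
  [-∞, -∞, -∞, -∞, 0, -∞, 1]
  [-∞, -∞, -8, -∞, -∞, 0, -∞]
  [-∞, -∞, -8, -∞, -7, -11, 0]
D(1):
  [0, -∞, -9, -15, -6, -13, -2]
  [-∞, 0, -∞, 4, -∞, -14, -11]
  [-15, -∞, 0, -30, -12, -28, 3]
  [-∞, -∞, -18, 0, -9, -∞, -∞]
  [-∞, -∞, -∞, -∞, 0, -∞, 1]
  [-∞, -∞, -8, -∞, -∞, 0, -∞]
  [-∞, -∞, -8, -∞, -7, -11, 0]
D(2):
  [0, -∞, -9, -15, -6, -13, -2]
  [-∞, 0, -∞, 4, -∞, -14, -11]
  [-15, -∞, 0, -30, -12, -28, 3]
  [-∞, -∞, -18, 0, -9, -∞, -∞]
  [-∞, -∞, -∞, -∞, 0, -∞, 1]
  [-∞, -∞, -8, -∞, -∞, 0, -∞]
  [-∞, -∞, -8, -∞, -7, -11, 0]
D(3):
  [0, -∞, -9, -15, -6, -13, -2]
  [-∞, 0, -∞, 4, -∞, -14, -11]
  [-15, -∞, 0, -30, -12, -28, 3]
  [-33, -∞, -18, 0, -9, -46, -15]
  [-∞, -∞, -∞, -∞, 0, -∞, 1]
  [-23, -∞, -8, -38, -20, 0, -5]
  [-23, -∞, -8, -38, -7, -11, 0]
D(4):
  [0, -∞, -9, -15, -6, -13, -2]
  [-29, 0, -14, 4, -5, -14, -11]
  [-15, -∞, 0, -30, -12, -28, 3]
  [-33, -∞, -18, 0, -9, -46, -15]
  [-∞, -∞, -∞, -∞, 0, -∞, 1]
  [-23, -∞, -8, -38, -20, 0, -5]
  [-23, -∞, -8, -38, -7, -11, 0]
D(5):
  [0, -∞, -9, -15, -6, -13, -2]
  [-29, 0, -14, 4, -5, -14, -4]
  [-15, -∞, 0, -30, -12, -28, 3]
  [-33, -∞, -18, 0, -9, -46, -8]
  [-∞, -∞, -∞, -∞, 0, -∞, 1]
  [-23, -∞, -8, -38, -20, 0, -5]
  [-23, -∞, -8, -38, -7, -11, 0]
D(6):
  [0, -∞, -9, -15, -6, -13, -2]
  [-29, 0, -14, 4, -5, -14, -4]
  [-15, -∞, 0, -30, -12, -28, 3]
  [-33, -∞, -18, 0, -9, -46, -8]
  [-∞, -∞, -∞, -∞, 0, -∞, 1]
  [-23, -∞, -8, -38, -20, 0, -5]
  [-23, -∞, -8, -38, -7, -11, 0]
D(7):
  [0, -∞, -9, -15, -6, -13, -2]
  [-27, 0, -12, 4, -5, -14, -4]
  [-15, -∞, 0, -30, -4, -8, 3]
  [-31, -∞, -16, 0, -9, -19, -8]
  [-22, -∞, -7, -37, 0, -10, 1]
  [-23, -∞, -8, -38, -12, 0, -5]
  [-23, -∞, -8, -38, -7, -11, 0]
Answer: T* = [[0, -∞, -9, -15, -6, -13, -2], [-27, 0, -12, 4, -5, -14, -4], [-15, -∞, 0, -30, -4, -8, 3], [-31, -∞, -16, 0, -9, -19, -8], [-22, -∞, -7, -37, 0, -10, 1], [-23, -∞, -8, -38, -12, 0, -5], [-23, -∞, -8, -38, -7, -11, 0]]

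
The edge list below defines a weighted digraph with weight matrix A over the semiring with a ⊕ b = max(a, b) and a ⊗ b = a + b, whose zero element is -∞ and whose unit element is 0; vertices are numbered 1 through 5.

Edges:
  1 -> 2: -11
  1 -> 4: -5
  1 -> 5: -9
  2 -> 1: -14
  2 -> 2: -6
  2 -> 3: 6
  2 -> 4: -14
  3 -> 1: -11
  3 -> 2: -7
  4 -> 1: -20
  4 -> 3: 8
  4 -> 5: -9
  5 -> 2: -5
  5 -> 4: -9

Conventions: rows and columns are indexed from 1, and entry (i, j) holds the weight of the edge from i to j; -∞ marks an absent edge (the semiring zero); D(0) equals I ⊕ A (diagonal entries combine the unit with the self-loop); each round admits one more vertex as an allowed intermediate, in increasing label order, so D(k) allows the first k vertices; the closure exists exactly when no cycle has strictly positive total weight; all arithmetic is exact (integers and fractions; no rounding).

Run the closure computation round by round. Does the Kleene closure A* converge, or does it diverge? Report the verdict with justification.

D(0):
  [0, -11, -∞, -5, -9]
  [-14, 0, 6, -14, -∞]
  [-11, -7, 0, -∞, -∞]
  [-20, -∞, 8, 0, -9]
  [-∞, -5, -∞, -9, 0]
D(1):
  [0, -11, -∞, -5, -9]
  [-14, 0, 6, -14, -23]
  [-11, -7, 0, -16, -20]
  [-20, -31, 8, 0, -9]
  [-∞, -5, -∞, -9, 0]
D(2):
  [0, -11, -5, -5, -9]
  [-14, 0, 6, -14, -23]
  [-11, -7, 0, -16, -20]
  [-20, -31, 8, 0, -9]
  [-19, -5, 1, -9, 0]
D(3):
  [0, -11, -5, -5, -9]
  [-5, 0, 6, -10, -14]
  [-11, -7, 0, -16, -20]
  [-3, 1, 8, 0, -9]
  [-10, -5, 1, -9, 0]
D(4):
  [0, -4, 3, -5, -9]
  [-5, 0, 6, -10, -14]
  [-11, -7, 0, -16, -20]
  [-3, 1, 8, 0, -9]
  [-10, -5, 1, -9, 0]
D(5):
  [0, -4, 3, -5, -9]
  [-5, 0, 6, -10, -14]
  [-11, -7, 0, -16, -20]
  [-3, 1, 8, 0, -9]
  [-10, -5, 1, -9, 0]
Key observation: every diagonal entry stays at the unit through all rounds, so no improving cycle exists.
Answer: CONVERGES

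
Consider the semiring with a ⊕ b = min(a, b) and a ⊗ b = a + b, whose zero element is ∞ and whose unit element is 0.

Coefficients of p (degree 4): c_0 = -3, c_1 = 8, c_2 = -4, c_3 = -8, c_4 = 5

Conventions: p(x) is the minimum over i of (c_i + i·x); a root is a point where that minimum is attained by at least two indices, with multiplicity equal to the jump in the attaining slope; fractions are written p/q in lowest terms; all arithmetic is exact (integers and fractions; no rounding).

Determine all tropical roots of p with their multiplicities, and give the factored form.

hull edge (i=0, c=-3) to (i=3, c=-8): slope -5/3, span 3
hull edge (i=3, c=-8) to (i=4, c=5): slope 13, span 1
Factored form: p(x) = 5 ⊗ (x ⊕ (-13)) ⊗ (x ⊕ 5/3) ⊗ (x ⊕ 5/3) ⊗ (x ⊕ 5/3)
Answer: roots = -13 (mult 1), 5/3 (mult 3)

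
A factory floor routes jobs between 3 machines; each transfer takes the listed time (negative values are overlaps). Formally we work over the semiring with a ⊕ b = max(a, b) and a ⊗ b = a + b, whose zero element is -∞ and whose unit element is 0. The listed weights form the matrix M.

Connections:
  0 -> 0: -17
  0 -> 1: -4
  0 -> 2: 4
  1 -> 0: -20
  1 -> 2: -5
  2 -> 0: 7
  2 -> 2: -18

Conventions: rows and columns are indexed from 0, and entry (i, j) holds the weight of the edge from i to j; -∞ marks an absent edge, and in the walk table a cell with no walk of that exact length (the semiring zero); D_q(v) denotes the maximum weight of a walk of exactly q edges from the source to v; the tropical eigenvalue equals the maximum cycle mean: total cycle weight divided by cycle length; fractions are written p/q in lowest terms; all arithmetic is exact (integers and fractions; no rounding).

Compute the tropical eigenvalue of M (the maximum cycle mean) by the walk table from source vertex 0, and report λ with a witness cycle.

q=0: [0, -∞, -∞]
q=1: [-17, -4, 4]
q=2: [11, -21, -9]
q=3: [-2, 7, 15]
Optimal cycle mean attained by: cycle 0->2->0, total 4 + 7, length 2.
Answer: λ = 11/2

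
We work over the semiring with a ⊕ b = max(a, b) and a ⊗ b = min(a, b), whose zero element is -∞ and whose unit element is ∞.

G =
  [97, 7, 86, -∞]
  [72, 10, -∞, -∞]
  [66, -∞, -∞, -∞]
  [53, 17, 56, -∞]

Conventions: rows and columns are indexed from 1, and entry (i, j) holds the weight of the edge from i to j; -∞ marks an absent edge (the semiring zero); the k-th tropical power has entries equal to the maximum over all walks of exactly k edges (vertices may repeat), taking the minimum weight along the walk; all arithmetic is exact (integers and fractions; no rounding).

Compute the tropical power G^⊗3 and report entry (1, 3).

G^⊗2:
  [97, 7, 86, -∞]
  [72, 10, 72, -∞]
  [66, 7, 66, -∞]
  [56, 10, 53, -∞]
G^⊗3:
  [97, 7, 86, -∞]
  [72, 10, 72, -∞]
  [66, 7, 66, -∞]
  [56, 10, 56, -∞]
Key observation: the optimum is the walk 1->1->1->3, with weight 97 min 97 min 86 = 86.
Optimal value attained by: walk 1->1->1->3.
Answer: (G^⊗3)[1][3] = 86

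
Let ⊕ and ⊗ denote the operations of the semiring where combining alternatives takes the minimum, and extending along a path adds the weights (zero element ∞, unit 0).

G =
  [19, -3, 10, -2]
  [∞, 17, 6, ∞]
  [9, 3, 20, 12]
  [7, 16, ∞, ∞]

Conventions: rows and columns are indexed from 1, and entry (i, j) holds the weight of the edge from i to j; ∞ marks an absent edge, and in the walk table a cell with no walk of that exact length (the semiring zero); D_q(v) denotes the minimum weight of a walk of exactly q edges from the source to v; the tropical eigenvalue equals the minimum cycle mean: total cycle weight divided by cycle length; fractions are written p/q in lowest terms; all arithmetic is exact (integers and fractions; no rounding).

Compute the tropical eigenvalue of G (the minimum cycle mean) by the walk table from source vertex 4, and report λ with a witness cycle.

q=0: [∞, ∞, ∞, 0]
q=1: [7, 16, ∞, ∞]
q=2: [26, 4, 17, 5]
q=3: [12, 20, 10, 24]
q=4: [19, 9, 22, 10]
Optimal cycle mean attained by: cycle 1->4->1, total (-2) + 7, length 2.
Answer: λ = 5/2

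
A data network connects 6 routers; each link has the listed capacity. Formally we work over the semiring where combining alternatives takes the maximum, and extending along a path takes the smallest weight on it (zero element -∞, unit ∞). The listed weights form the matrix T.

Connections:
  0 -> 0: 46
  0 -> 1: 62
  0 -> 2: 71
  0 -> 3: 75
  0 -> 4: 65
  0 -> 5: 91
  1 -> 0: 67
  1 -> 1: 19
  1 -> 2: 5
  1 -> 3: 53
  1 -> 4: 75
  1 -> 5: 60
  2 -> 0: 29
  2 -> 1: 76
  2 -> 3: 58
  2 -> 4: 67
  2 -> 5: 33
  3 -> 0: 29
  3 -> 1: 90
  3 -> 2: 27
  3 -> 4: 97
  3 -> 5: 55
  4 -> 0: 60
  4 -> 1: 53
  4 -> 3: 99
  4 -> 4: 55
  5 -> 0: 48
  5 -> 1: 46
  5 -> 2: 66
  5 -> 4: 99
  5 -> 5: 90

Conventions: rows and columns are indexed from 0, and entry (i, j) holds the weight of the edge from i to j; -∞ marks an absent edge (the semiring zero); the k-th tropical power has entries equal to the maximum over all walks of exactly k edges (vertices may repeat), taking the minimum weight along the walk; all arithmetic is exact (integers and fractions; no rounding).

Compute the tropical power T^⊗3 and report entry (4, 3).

T^⊗2:
  [62, 75, 66, 65, 91, 90]
  [60, 62, 67, 75, 65, 67]
  [67, 58, 33, 67, 75, 60]
  [67, 53, 55, 97, 75, 60]
  [55, 90, 60, 60, 97, 60]
  [60, 66, 66, 99, 90, 90]
T^⊗3:
  [67, 66, 66, 91, 90, 90]
  [62, 75, 66, 65, 75, 67]
  [60, 67, 67, 75, 67, 67]
  [60, 90, 67, 75, 97, 67]
  [67, 60, 60, 97, 75, 60]
  [66, 90, 66, 90, 97, 90]
Key observation: the optimum is the walk 4->3->4->3, with weight 99 min 97 min 99 = 97.
Optimal value attained by: walk 4->3->4->3.
Answer: (T^⊗3)[4][3] = 97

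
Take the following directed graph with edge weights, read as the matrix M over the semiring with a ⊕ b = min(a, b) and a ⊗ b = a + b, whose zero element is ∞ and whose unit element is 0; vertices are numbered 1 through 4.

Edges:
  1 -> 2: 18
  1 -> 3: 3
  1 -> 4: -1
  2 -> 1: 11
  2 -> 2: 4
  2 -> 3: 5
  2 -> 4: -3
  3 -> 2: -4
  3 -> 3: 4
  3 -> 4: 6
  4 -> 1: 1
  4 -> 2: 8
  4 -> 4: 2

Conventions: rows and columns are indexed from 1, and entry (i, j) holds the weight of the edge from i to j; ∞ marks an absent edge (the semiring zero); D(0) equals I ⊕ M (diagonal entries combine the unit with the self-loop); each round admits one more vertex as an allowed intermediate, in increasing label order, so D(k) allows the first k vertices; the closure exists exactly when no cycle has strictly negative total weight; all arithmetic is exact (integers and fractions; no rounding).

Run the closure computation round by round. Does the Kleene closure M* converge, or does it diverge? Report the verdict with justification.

D(0):
  [0, 18, 3, -1]
  [11, 0, 5, -3]
  [∞, -4, 0, 6]
  [1, 8, ∞, 0]
D(1):
  [0, 18, 3, -1]
  [11, 0, 5, -3]
  [∞, -4, 0, 6]
  [1, 8, 4, 0]
D(2):
  [0, 18, 3, -1]
  [11, 0, 5, -3]
  [7, -4, 0, -7]
  [1, 8, 4, 0]
Detection: at round 3, diagonal entry (4, 4) turns strictly negative.
Key observation: the cycle 4->1->3->2->4 has total weight 1 + 3 + (-4) + (-3), which is strictly negative.
Answer: DIVERGES — negative cycle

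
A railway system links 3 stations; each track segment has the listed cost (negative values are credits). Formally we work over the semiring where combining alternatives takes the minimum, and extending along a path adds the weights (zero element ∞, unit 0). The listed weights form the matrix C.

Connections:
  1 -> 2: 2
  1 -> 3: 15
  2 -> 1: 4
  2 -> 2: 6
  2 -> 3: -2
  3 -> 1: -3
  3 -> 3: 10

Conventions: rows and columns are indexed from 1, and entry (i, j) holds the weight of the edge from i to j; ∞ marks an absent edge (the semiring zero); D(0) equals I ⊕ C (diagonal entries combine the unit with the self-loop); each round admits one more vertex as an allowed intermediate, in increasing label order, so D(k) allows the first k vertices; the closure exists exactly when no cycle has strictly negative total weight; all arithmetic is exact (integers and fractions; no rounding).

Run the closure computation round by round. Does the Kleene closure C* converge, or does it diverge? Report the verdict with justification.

D(0):
  [0, 2, 15]
  [4, 0, -2]
  [-3, ∞, 0]
D(1):
  [0, 2, 15]
  [4, 0, -2]
  [-3, -1, 0]
Detection: at round 2, diagonal entry (3, 3) turns strictly negative.
Key observation: the cycle 3->1->2->3 has total weight (-3) + 2 + (-2), which is strictly negative.
Answer: DIVERGES — negative cycle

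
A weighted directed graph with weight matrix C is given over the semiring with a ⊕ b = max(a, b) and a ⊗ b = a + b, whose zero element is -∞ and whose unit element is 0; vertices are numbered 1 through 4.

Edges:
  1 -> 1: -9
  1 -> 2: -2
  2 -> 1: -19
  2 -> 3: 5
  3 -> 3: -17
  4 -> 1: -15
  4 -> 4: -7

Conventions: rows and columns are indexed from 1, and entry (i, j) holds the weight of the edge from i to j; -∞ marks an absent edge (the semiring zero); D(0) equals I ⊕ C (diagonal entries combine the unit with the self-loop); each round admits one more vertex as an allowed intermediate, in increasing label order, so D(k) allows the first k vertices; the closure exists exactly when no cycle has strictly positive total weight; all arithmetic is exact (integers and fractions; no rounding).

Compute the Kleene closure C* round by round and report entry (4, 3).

D(0):
  [0, -2, -∞, -∞]
  [-19, 0, 5, -∞]
  [-∞, -∞, 0, -∞]
  [-15, -∞, -∞, 0]
D(1):
  [0, -2, -∞, -∞]
  [-19, 0, 5, -∞]
  [-∞, -∞, 0, -∞]
  [-15, -17, -∞, 0]
D(2):
  [0, -2, 3, -∞]
  [-19, 0, 5, -∞]
  [-∞, -∞, 0, -∞]
  [-15, -17, -12, 0]
D(3):
  [0, -2, 3, -∞]
  [-19, 0, 5, -∞]
  [-∞, -∞, 0, -∞]
  [-15, -17, -12, 0]
D(4):
  [0, -2, 3, -∞]
  [-19, 0, 5, -∞]
  [-∞, -∞, 0, -∞]
  [-15, -17, -12, 0]
Answer: C*[4][3] = -12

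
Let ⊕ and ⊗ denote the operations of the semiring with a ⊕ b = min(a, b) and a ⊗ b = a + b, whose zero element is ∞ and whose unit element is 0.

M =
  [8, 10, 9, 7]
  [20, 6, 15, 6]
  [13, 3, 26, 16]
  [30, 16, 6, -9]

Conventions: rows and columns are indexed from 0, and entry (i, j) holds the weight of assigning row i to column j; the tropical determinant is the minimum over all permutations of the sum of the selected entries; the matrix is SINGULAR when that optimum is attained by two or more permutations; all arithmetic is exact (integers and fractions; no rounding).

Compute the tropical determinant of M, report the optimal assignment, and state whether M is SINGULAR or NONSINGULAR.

σ = (0, 1, 2, 3): 8 + 6 + 26 + (-9) = 31
σ = (0, 1, 3, 2): 8 + 6 + 16 + 6 = 36
σ = (0, 2, 1, 3): 8 + 15 + 3 + (-9) = 17
σ = (0, 2, 3, 1): 8 + 15 + 16 + 16 = 55
σ = (0, 3, 1, 2): 8 + 6 + 3 + 6 = 23
σ = (0, 3, 2, 1): 8 + 6 + 26 + 16 = 56
σ = (1, 0, 2, 3): 10 + 20 + 26 + (-9) = 47
σ = (1, 0, 3, 2): 10 + 20 + 16 + 6 = 52
σ = (1, 2, 0, 3): 10 + 15 + 13 + (-9) = 29
σ = (1, 2, 3, 0): 10 + 15 + 16 + 30 = 71
σ = (1, 3, 0, 2): 10 + 6 + 13 + 6 = 35
σ = (1, 3, 2, 0): 10 + 6 + 26 + 30 = 72
σ = (2, 0, 1, 3): 9 + 20 + 3 + (-9) = 23
σ = (2, 0, 3, 1): 9 + 20 + 16 + 16 = 61
σ = (2, 1, 0, 3): 9 + 6 + 13 + (-9) = 19
σ = (2, 1, 3, 0): 9 + 6 + 16 + 30 = 61
σ = (2, 3, 0, 1): 9 + 6 + 13 + 16 = 44
σ = (2, 3, 1, 0): 9 + 6 + 3 + 30 = 48
σ = (3, 0, 1, 2): 7 + 20 + 3 + 6 = 36
σ = (3, 0, 2, 1): 7 + 20 + 26 + 16 = 69
σ = (3, 1, 0, 2): 7 + 6 + 13 + 6 = 32
σ = (3, 1, 2, 0): 7 + 6 + 26 + 30 = 69
σ = (3, 2, 0, 1): 7 + 15 + 13 + 16 = 51
σ = (3, 2, 1, 0): 7 + 15 + 3 + 30 = 55
Optimal value attained by: σ = (0, 2, 1, 3).
Answer: det⊕(M) = 17; verdict: NONSINGULAR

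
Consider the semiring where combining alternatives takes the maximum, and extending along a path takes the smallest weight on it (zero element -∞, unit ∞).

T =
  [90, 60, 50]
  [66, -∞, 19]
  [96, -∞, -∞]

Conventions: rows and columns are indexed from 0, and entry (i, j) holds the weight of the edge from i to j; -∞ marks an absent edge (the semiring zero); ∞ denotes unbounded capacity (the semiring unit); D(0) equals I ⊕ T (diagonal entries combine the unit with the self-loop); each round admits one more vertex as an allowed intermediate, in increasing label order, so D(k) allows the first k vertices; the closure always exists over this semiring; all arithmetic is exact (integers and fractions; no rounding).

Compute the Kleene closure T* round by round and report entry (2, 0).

D(0):
  [∞, 60, 50]
  [66, ∞, 19]
  [96, -∞, ∞]
D(1):
  [∞, 60, 50]
  [66, ∞, 50]
  [96, 60, ∞]
D(2):
  [∞, 60, 50]
  [66, ∞, 50]
  [96, 60, ∞]
D(3):
  [∞, 60, 50]
  [66, ∞, 50]
  [96, 60, ∞]
Answer: T*[2][0] = 96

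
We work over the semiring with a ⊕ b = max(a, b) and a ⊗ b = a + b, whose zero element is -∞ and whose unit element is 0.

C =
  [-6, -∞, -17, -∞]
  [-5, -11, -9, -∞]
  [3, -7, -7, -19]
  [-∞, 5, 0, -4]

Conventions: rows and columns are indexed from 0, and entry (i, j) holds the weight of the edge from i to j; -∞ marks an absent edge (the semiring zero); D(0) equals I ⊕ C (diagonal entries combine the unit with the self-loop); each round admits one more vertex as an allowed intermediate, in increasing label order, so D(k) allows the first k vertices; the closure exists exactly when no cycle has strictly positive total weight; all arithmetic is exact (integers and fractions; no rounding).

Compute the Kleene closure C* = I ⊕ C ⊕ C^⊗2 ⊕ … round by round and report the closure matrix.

D(0):
  [0, -∞, -17, -∞]
  [-5, 0, -9, -∞]
  [3, -7, 0, -19]
  [-∞, 5, 0, 0]
D(1):
  [0, -∞, -17, -∞]
  [-5, 0, -9, -∞]
  [3, -7, 0, -19]
  [-∞, 5, 0, 0]
D(2):
  [0, -∞, -17, -∞]
  [-5, 0, -9, -∞]
  [3, -7, 0, -19]
  [0, 5, 0, 0]
D(3):
  [0, -24, -17, -36]
  [-5, 0, -9, -28]
  [3, -7, 0, -19]
  [3, 5, 0, 0]
D(4):
  [0, -24, -17, -36]
  [-5, 0, -9, -28]
  [3, -7, 0, -19]
  [3, 5, 0, 0]
Answer: C* = [[0, -24, -17, -36], [-5, 0, -9, -28], [3, -7, 0, -19], [3, 5, 0, 0]]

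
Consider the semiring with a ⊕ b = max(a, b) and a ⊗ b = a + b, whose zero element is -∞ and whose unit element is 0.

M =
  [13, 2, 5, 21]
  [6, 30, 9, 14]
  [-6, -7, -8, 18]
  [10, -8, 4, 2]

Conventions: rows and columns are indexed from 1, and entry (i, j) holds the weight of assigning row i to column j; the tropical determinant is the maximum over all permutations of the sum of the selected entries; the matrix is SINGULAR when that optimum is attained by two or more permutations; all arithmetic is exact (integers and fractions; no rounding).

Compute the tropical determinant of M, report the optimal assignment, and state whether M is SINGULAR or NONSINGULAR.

σ = (1, 2, 3, 4): 13 + 30 + (-8) + 2 = 37
σ = (1, 2, 4, 3): 13 + 30 + 18 + 4 = 65
σ = (1, 3, 2, 4): 13 + 9 + (-7) + 2 = 17
σ = (1, 3, 4, 2): 13 + 9 + 18 + (-8) = 32
σ = (1, 4, 2, 3): 13 + 14 + (-7) + 4 = 24
σ = (1, 4, 3, 2): 13 + 14 + (-8) + (-8) = 11
σ = (2, 1, 3, 4): 2 + 6 + (-8) + 2 = 2
σ = (2, 1, 4, 3): 2 + 6 + 18 + 4 = 30
σ = (2, 3, 1, 4): 2 + 9 + (-6) + 2 = 7
σ = (2, 3, 4, 1): 2 + 9 + 18 + 10 = 39
σ = (2, 4, 1, 3): 2 + 14 + (-6) + 4 = 14
σ = (2, 4, 3, 1): 2 + 14 + (-8) + 10 = 18
σ = (3, 1, 2, 4): 5 + 6 + (-7) + 2 = 6
σ = (3, 1, 4, 2): 5 + 6 + 18 + (-8) = 21
σ = (3, 2, 1, 4): 5 + 30 + (-6) + 2 = 31
σ = (3, 2, 4, 1): 5 + 30 + 18 + 10 = 63
σ = (3, 4, 1, 2): 5 + 14 + (-6) + (-8) = 5
σ = (3, 4, 2, 1): 5 + 14 + (-7) + 10 = 22
σ = (4, 1, 2, 3): 21 + 6 + (-7) + 4 = 24
σ = (4, 1, 3, 2): 21 + 6 + (-8) + (-8) = 11
σ = (4, 2, 1, 3): 21 + 30 + (-6) + 4 = 49
σ = (4, 2, 3, 1): 21 + 30 + (-8) + 10 = 53
σ = (4, 3, 1, 2): 21 + 9 + (-6) + (-8) = 16
σ = (4, 3, 2, 1): 21 + 9 + (-7) + 10 = 33
Optimal value attained by: σ = (1, 2, 4, 3).
Answer: det⊕(M) = 65; verdict: NONSINGULAR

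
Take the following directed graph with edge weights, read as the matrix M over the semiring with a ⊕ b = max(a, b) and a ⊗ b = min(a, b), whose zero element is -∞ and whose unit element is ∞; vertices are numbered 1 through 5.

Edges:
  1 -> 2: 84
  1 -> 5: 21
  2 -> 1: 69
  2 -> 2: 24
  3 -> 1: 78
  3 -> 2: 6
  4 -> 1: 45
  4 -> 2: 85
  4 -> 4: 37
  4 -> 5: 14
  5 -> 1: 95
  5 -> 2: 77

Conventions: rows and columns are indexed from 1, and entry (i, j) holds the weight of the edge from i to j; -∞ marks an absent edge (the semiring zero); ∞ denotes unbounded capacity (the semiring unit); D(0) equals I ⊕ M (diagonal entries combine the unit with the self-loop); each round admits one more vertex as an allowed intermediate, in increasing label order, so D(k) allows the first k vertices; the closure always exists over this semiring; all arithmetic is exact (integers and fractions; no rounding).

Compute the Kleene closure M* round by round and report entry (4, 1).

D(0):
  [∞, 84, -∞, -∞, 21]
  [69, ∞, -∞, -∞, -∞]
  [78, 6, ∞, -∞, -∞]
  [45, 85, -∞, ∞, 14]
  [95, 77, -∞, -∞, ∞]
D(1):
  [∞, 84, -∞, -∞, 21]
  [69, ∞, -∞, -∞, 21]
  [78, 78, ∞, -∞, 21]
  [45, 85, -∞, ∞, 21]
  [95, 84, -∞, -∞, ∞]
D(2):
  [∞, 84, -∞, -∞, 21]
  [69, ∞, -∞, -∞, 21]
  [78, 78, ∞, -∞, 21]
  [69, 85, -∞, ∞, 21]
  [95, 84, -∞, -∞, ∞]
D(3):
  [∞, 84, -∞, -∞, 21]
  [69, ∞, -∞, -∞, 21]
  [78, 78, ∞, -∞, 21]
  [69, 85, -∞, ∞, 21]
  [95, 84, -∞, -∞, ∞]
D(4):
  [∞, 84, -∞, -∞, 21]
  [69, ∞, -∞, -∞, 21]
  [78, 78, ∞, -∞, 21]
  [69, 85, -∞, ∞, 21]
  [95, 84, -∞, -∞, ∞]
D(5):
  [∞, 84, -∞, -∞, 21]
  [69, ∞, -∞, -∞, 21]
  [78, 78, ∞, -∞, 21]
  [69, 85, -∞, ∞, 21]
  [95, 84, -∞, -∞, ∞]
Answer: M*[4][1] = 69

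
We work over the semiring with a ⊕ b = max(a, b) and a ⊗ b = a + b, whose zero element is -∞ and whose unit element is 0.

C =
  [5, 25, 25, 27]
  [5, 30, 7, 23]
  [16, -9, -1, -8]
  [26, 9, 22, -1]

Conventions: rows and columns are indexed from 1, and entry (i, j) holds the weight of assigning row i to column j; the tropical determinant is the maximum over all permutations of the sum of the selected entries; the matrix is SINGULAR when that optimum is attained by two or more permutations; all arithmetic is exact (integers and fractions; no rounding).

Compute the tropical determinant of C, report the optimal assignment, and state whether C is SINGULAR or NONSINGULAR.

σ = (1, 2, 3, 4): 5 + 30 + (-1) + (-1) = 33
σ = (1, 2, 4, 3): 5 + 30 + (-8) + 22 = 49
σ = (1, 3, 2, 4): 5 + 7 + (-9) + (-1) = 2
σ = (1, 3, 4, 2): 5 + 7 + (-8) + 9 = 13
σ = (1, 4, 2, 3): 5 + 23 + (-9) + 22 = 41
σ = (1, 4, 3, 2): 5 + 23 + (-1) + 9 = 36
σ = (2, 1, 3, 4): 25 + 5 + (-1) + (-1) = 28
σ = (2, 1, 4, 3): 25 + 5 + (-8) + 22 = 44
σ = (2, 3, 1, 4): 25 + 7 + 16 + (-1) = 47
σ = (2, 3, 4, 1): 25 + 7 + (-8) + 26 = 50
σ = (2, 4, 1, 3): 25 + 23 + 16 + 22 = 86
σ = (2, 4, 3, 1): 25 + 23 + (-1) + 26 = 73
σ = (3, 1, 2, 4): 25 + 5 + (-9) + (-1) = 20
σ = (3, 1, 4, 2): 25 + 5 + (-8) + 9 = 31
σ = (3, 2, 1, 4): 25 + 30 + 16 + (-1) = 70
σ = (3, 2, 4, 1): 25 + 30 + (-8) + 26 = 73
σ = (3, 4, 1, 2): 25 + 23 + 16 + 9 = 73
σ = (3, 4, 2, 1): 25 + 23 + (-9) + 26 = 65
σ = (4, 1, 2, 3): 27 + 5 + (-9) + 22 = 45
σ = (4, 1, 3, 2): 27 + 5 + (-1) + 9 = 40
σ = (4, 2, 1, 3): 27 + 30 + 16 + 22 = 95
σ = (4, 2, 3, 1): 27 + 30 + (-1) + 26 = 82
σ = (4, 3, 1, 2): 27 + 7 + 16 + 9 = 59
σ = (4, 3, 2, 1): 27 + 7 + (-9) + 26 = 51
Optimal value attained by: σ = (4, 2, 1, 3).
Answer: det⊕(C) = 95; verdict: NONSINGULAR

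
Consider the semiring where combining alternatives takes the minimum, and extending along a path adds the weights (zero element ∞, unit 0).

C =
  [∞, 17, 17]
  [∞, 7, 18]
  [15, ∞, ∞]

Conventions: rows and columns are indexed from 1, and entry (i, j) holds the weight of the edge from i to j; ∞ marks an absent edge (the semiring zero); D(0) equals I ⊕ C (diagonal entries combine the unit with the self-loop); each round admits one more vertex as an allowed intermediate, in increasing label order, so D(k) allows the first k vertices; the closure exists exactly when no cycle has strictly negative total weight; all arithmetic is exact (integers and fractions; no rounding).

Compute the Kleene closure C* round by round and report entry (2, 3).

D(0):
  [0, 17, 17]
  [∞, 0, 18]
  [15, ∞, 0]
D(1):
  [0, 17, 17]
  [∞, 0, 18]
  [15, 32, 0]
D(2):
  [0, 17, 17]
  [∞, 0, 18]
  [15, 32, 0]
D(3):
  [0, 17, 17]
  [33, 0, 18]
  [15, 32, 0]
Answer: C*[2][3] = 18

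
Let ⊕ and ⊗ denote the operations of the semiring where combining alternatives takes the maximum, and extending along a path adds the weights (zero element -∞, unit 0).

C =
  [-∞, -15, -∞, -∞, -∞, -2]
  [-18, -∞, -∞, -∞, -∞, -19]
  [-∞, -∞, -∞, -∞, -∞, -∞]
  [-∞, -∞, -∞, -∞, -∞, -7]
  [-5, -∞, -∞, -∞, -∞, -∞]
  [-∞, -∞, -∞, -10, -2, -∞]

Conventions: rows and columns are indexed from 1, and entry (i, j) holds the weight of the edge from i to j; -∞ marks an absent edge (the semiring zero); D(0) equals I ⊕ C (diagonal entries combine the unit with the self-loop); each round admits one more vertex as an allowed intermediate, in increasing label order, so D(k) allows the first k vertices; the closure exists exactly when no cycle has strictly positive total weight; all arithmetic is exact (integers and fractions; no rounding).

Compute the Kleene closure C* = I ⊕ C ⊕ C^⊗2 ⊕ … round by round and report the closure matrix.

D(0):
  [0, -15, -∞, -∞, -∞, -2]
  [-18, 0, -∞, -∞, -∞, -19]
  [-∞, -∞, 0, -∞, -∞, -∞]
  [-∞, -∞, -∞, 0, -∞, -7]
  [-5, -∞, -∞, -∞, 0, -∞]
  [-∞, -∞, -∞, -10, -2, 0]
D(1):
  [0, -15, -∞, -∞, -∞, -2]
  [-18, 0, -∞, -∞, -∞, -19]
  [-∞, -∞, 0, -∞, -∞, -∞]
  [-∞, -∞, -∞, 0, -∞, -7]
  [-5, -20, -∞, -∞, 0, -7]
  [-∞, -∞, -∞, -10, -2, 0]
D(2):
  [0, -15, -∞, -∞, -∞, -2]
  [-18, 0, -∞, -∞, -∞, -19]
  [-∞, -∞, 0, -∞, -∞, -∞]
  [-∞, -∞, -∞, 0, -∞, -7]
  [-5, -20, -∞, -∞, 0, -7]
  [-∞, -∞, -∞, -10, -2, 0]
D(3):
  [0, -15, -∞, -∞, -∞, -2]
  [-18, 0, -∞, -∞, -∞, -19]
  [-∞, -∞, 0, -∞, -∞, -∞]
  [-∞, -∞, -∞, 0, -∞, -7]
  [-5, -20, -∞, -∞, 0, -7]
  [-∞, -∞, -∞, -10, -2, 0]
D(4):
  [0, -15, -∞, -∞, -∞, -2]
  [-18, 0, -∞, -∞, -∞, -19]
  [-∞, -∞, 0, -∞, -∞, -∞]
  [-∞, -∞, -∞, 0, -∞, -7]
  [-5, -20, -∞, -∞, 0, -7]
  [-∞, -∞, -∞, -10, -2, 0]
D(5):
  [0, -15, -∞, -∞, -∞, -2]
  [-18, 0, -∞, -∞, -∞, -19]
  [-∞, -∞, 0, -∞, -∞, -∞]
  [-∞, -∞, -∞, 0, -∞, -7]
  [-5, -20, -∞, -∞, 0, -7]
  [-7, -22, -∞, -10, -2, 0]
D(6):
  [0, -15, -∞, -12, -4, -2]
  [-18, 0, -∞, -29, -21, -19]
  [-∞, -∞, 0, -∞, -∞, -∞]
  [-14, -29, -∞, 0, -9, -7]
  [-5, -20, -∞, -17, 0, -7]
  [-7, -22, -∞, -10, -2, 0]
Answer: C* = [[0, -15, -∞, -12, -4, -2], [-18, 0, -∞, -29, -21, -19], [-∞, -∞, 0, -∞, -∞, -∞], [-14, -29, -∞, 0, -9, -7], [-5, -20, -∞, -17, 0, -7], [-7, -22, -∞, -10, -2, 0]]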